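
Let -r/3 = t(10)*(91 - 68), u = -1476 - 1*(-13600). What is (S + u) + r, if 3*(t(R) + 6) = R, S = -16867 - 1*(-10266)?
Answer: 5707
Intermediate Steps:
S = -6601 (S = -16867 + 10266 = -6601)
t(R) = -6 + R/3
u = 12124 (u = -1476 + 13600 = 12124)
r = 184 (r = -3*(-6 + (⅓)*10)*(91 - 68) = -3*(-6 + 10/3)*23 = -(-8)*23 = -3*(-184/3) = 184)
(S + u) + r = (-6601 + 12124) + 184 = 5523 + 184 = 5707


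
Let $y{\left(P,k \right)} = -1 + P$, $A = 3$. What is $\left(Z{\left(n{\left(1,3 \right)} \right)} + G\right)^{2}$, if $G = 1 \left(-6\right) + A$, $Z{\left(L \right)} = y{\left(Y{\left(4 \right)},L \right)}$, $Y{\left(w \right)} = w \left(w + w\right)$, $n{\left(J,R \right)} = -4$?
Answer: $784$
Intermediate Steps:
$Y{\left(w \right)} = 2 w^{2}$ ($Y{\left(w \right)} = w 2 w = 2 w^{2}$)
$Z{\left(L \right)} = 31$ ($Z{\left(L \right)} = -1 + 2 \cdot 4^{2} = -1 + 2 \cdot 16 = -1 + 32 = 31$)
$G = -3$ ($G = 1 \left(-6\right) + 3 = -6 + 3 = -3$)
$\left(Z{\left(n{\left(1,3 \right)} \right)} + G\right)^{2} = \left(31 - 3\right)^{2} = 28^{2} = 784$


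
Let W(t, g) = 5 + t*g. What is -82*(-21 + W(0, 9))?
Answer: 1312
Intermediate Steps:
W(t, g) = 5 + g*t
-82*(-21 + W(0, 9)) = -82*(-21 + (5 + 9*0)) = -82*(-21 + (5 + 0)) = -82*(-21 + 5) = -82*(-16) = 1312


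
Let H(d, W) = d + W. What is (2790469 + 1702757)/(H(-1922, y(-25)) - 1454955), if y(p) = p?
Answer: -748871/242817 ≈ -3.0841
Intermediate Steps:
H(d, W) = W + d
(2790469 + 1702757)/(H(-1922, y(-25)) - 1454955) = (2790469 + 1702757)/((-25 - 1922) - 1454955) = 4493226/(-1947 - 1454955) = 4493226/(-1456902) = 4493226*(-1/1456902) = -748871/242817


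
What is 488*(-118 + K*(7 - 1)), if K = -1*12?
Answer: -92720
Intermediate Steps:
K = -12
488*(-118 + K*(7 - 1)) = 488*(-118 - 12*(7 - 1)) = 488*(-118 - 12*6) = 488*(-118 - 72) = 488*(-190) = -92720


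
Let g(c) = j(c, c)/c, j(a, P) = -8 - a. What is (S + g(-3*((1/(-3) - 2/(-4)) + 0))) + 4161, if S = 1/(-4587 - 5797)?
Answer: 43363583/10384 ≈ 4176.0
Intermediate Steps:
S = -1/10384 (S = 1/(-10384) = -1/10384 ≈ -9.6302e-5)
g(c) = (-8 - c)/c
(S + g(-3*((1/(-3) - 2/(-4)) + 0))) + 4161 = (-1/10384 + (-8 - (-3)*((1/(-3) - 2/(-4)) + 0))/((-3*((1/(-3) - 2/(-4)) + 0)))) + 4161 = (-1/10384 + (-8 - (-3)*((1*(-1/3) - 2*(-1/4)) + 0))/((-3*((1*(-1/3) - 2*(-1/4)) + 0)))) + 4161 = (-1/10384 + (-8 - (-3)*((-1/3 + 1/2) + 0))/((-3*((-1/3 + 1/2) + 0)))) + 4161 = (-1/10384 + (-8 - (-3)*(1/6 + 0))/((-3*(1/6 + 0)))) + 4161 = (-1/10384 + (-8 - (-3)/6)/((-3*1/6))) + 4161 = (-1/10384 + (-8 - 1*(-1/2))/(-1/2)) + 4161 = (-1/10384 - 2*(-8 + 1/2)) + 4161 = (-1/10384 - 2*(-15/2)) + 4161 = (-1/10384 + 15) + 4161 = 155759/10384 + 4161 = 43363583/10384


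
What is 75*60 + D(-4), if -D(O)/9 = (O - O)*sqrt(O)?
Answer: 4500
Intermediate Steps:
D(O) = 0 (D(O) = -9*(O - O)*sqrt(O) = -0*sqrt(O) = -9*0 = 0)
75*60 + D(-4) = 75*60 + 0 = 4500 + 0 = 4500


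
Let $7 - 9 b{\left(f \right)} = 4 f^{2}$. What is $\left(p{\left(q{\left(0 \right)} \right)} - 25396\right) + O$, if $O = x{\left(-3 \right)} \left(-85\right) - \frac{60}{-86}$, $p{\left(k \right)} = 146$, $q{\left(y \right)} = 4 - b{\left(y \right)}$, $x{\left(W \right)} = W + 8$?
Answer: $- \frac{1103995}{43} \approx -25674.0$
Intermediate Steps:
$x{\left(W \right)} = 8 + W$
$b{\left(f \right)} = \frac{7}{9} - \frac{4 f^{2}}{9}$
$q{\left(y \right)} = \frac{29}{9} + \frac{4 y^{2}}{9}$ ($q{\left(y \right)} = 4 - \left(\frac{7}{9} - \frac{4 y^{2}}{9}\right) = 4 + \left(- \frac{7}{9} + \frac{4 y^{2}}{9}\right) = \frac{29}{9} + \frac{4 y^{2}}{9}$)
$O = - \frac{18245}{43}$ ($O = \left(8 - 3\right) \left(-85\right) - \frac{60}{-86} = 5 \left(-85\right) - - \frac{30}{43} = -425 + \frac{30}{43} = - \frac{18245}{43} \approx -424.3$)
$\left(p{\left(q{\left(0 \right)} \right)} - 25396\right) + O = \left(146 - 25396\right) - \frac{18245}{43} = -25250 - \frac{18245}{43} = - \frac{1103995}{43}$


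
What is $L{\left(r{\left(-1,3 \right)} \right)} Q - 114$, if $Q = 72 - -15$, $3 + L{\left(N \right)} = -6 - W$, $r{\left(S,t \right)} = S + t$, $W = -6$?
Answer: $-375$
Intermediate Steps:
$L{\left(N \right)} = -3$ ($L{\left(N \right)} = -3 - 0 = -3 + \left(-6 + 6\right) = -3 + 0 = -3$)
$Q = 87$ ($Q = 72 + 15 = 87$)
$L{\left(r{\left(-1,3 \right)} \right)} Q - 114 = \left(-3\right) 87 - 114 = -261 - 114 = -375$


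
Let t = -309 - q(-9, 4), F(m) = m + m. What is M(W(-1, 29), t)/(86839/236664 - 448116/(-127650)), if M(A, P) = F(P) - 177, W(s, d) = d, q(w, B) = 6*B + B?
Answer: -4284807636600/19522987229 ≈ -219.48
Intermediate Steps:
q(w, B) = 7*B
F(m) = 2*m
t = -337 (t = -309 - 7*4 = -309 - 1*28 = -309 - 28 = -337)
M(A, P) = -177 + 2*P (M(A, P) = 2*P - 177 = -177 + 2*P)
M(W(-1, 29), t)/(86839/236664 - 448116/(-127650)) = (-177 + 2*(-337))/(86839/236664 - 448116/(-127650)) = (-177 - 674)/(86839*(1/236664) - 448116*(-1/127650)) = -851/(86839/236664 + 74686/21275) = -851/19522987229/5035026600 = -851*5035026600/19522987229 = -4284807636600/19522987229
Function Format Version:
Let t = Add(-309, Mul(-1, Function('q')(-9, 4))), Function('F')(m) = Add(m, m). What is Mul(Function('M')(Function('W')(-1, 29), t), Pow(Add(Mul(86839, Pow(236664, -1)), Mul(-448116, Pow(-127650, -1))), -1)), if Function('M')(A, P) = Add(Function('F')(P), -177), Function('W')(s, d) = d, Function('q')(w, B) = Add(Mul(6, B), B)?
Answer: Rational(-4284807636600, 19522987229) ≈ -219.48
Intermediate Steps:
Function('q')(w, B) = Mul(7, B)
Function('F')(m) = Mul(2, m)
t = -337 (t = Add(-309, Mul(-1, Mul(7, 4))) = Add(-309, Mul(-1, 28)) = Add(-309, -28) = -337)
Function('M')(A, P) = Add(-177, Mul(2, P)) (Function('M')(A, P) = Add(Mul(2, P), -177) = Add(-177, Mul(2, P)))
Mul(Function('M')(Function('W')(-1, 29), t), Pow(Add(Mul(86839, Pow(236664, -1)), Mul(-448116, Pow(-127650, -1))), -1)) = Mul(Add(-177, Mul(2, -337)), Pow(Add(Mul(86839, Pow(236664, -1)), Mul(-448116, Pow(-127650, -1))), -1)) = Mul(Add(-177, -674), Pow(Add(Mul(86839, Rational(1, 236664)), Mul(-448116, Rational(-1, 127650))), -1)) = Mul(-851, Pow(Add(Rational(86839, 236664), Rational(74686, 21275)), -1)) = Mul(-851, Pow(Rational(19522987229, 5035026600), -1)) = Mul(-851, Rational(5035026600, 19522987229)) = Rational(-4284807636600, 19522987229)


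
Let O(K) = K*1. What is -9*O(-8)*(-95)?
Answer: -6840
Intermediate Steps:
O(K) = K
-9*O(-8)*(-95) = -9*(-8)*(-95) = 72*(-95) = -6840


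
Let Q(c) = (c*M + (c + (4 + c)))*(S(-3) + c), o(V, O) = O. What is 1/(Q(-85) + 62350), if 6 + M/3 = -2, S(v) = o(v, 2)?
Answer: -1/93192 ≈ -1.0731e-5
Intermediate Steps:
S(v) = 2
M = -24 (M = -18 + 3*(-2) = -18 - 6 = -24)
Q(c) = (2 + c)*(4 - 22*c) (Q(c) = (c*(-24) + (c + (4 + c)))*(2 + c) = (-24*c + (4 + 2*c))*(2 + c) = (4 - 22*c)*(2 + c) = (2 + c)*(4 - 22*c))
1/(Q(-85) + 62350) = 1/((8 - 40*(-85) - 22*(-85)²) + 62350) = 1/((8 + 3400 - 22*7225) + 62350) = 1/((8 + 3400 - 158950) + 62350) = 1/(-155542 + 62350) = 1/(-93192) = -1/93192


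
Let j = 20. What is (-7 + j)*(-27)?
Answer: -351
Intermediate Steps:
(-7 + j)*(-27) = (-7 + 20)*(-27) = 13*(-27) = -351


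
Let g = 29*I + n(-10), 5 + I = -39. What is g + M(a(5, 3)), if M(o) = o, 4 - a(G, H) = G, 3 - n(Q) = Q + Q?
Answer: -1254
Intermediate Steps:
n(Q) = 3 - 2*Q (n(Q) = 3 - (Q + Q) = 3 - 2*Q)
a(G, H) = 4 - G
I = -44 (I = -5 - 39 = -44)
g = -1253 (g = 29*(-44) + (3 - 2*(-10)) = -1276 + (3 + 20) = -1276 + 23 = -1253)
g + M(a(5, 3)) = -1253 + (4 - 1*5) = -1253 + (4 - 5) = -1253 - 1 = -1254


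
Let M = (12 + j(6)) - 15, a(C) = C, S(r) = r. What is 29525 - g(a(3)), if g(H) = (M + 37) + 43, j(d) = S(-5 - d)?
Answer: 29459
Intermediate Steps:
j(d) = -5 - d
M = -14 (M = (12 + (-5 - 1*6)) - 15 = (12 + (-5 - 6)) - 15 = (12 - 11) - 15 = 1 - 15 = -14)
g(H) = 66 (g(H) = (-14 + 37) + 43 = 23 + 43 = 66)
29525 - g(a(3)) = 29525 - 1*66 = 29525 - 66 = 29459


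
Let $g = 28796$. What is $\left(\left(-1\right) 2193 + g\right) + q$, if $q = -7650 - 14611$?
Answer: $4342$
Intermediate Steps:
$q = -22261$
$\left(\left(-1\right) 2193 + g\right) + q = \left(\left(-1\right) 2193 + 28796\right) - 22261 = \left(-2193 + 28796\right) - 22261 = 26603 - 22261 = 4342$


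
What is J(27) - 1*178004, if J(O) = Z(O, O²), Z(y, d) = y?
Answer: -177977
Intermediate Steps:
J(O) = O
J(27) - 1*178004 = 27 - 1*178004 = 27 - 178004 = -177977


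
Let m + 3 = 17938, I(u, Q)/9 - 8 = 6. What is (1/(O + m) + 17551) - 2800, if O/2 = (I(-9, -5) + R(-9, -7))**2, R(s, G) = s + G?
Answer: 621533386/42135 ≈ 14751.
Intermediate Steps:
R(s, G) = G + s
I(u, Q) = 126 (I(u, Q) = 72 + 9*6 = 72 + 54 = 126)
m = 17935 (m = -3 + 17938 = 17935)
O = 24200 (O = 2*(126 + (-7 - 9))**2 = 2*(126 - 16)**2 = 2*110**2 = 2*12100 = 24200)
(1/(O + m) + 17551) - 2800 = (1/(24200 + 17935) + 17551) - 2800 = (1/42135 + 17551) - 2800 = 739511386/42135 - 2800 = 621533386/42135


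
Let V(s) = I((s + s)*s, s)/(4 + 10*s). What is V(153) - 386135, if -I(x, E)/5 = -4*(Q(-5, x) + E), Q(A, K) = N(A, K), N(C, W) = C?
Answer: -296164065/767 ≈ -3.8613e+5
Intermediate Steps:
Q(A, K) = A
I(x, E) = -100 + 20*E (I(x, E) = -(-20)*(-5 + E) = -5*(20 - 4*E) = -100 + 20*E)
V(s) = (-100 + 20*s)/(4 + 10*s)
V(153) - 386135 = 10*(-5 + 153)/(2 + 5*153) - 386135 = 10*148/(2 + 765) - 386135 = 10*148/767 - 386135 = 10*(1/767)*148 - 386135 = 1480/767 - 386135 = -296164065/767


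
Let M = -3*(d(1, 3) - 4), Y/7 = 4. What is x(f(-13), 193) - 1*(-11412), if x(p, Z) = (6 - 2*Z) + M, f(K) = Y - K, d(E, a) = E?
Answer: 11041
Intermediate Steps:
Y = 28 (Y = 7*4 = 28)
f(K) = 28 - K
M = 9 (M = -3*(1 - 4) = -3*(-3) = 9)
x(p, Z) = 15 - 2*Z (x(p, Z) = (6 - 2*Z) + 9 = 15 - 2*Z)
x(f(-13), 193) - 1*(-11412) = (15 - 2*193) - 1*(-11412) = (15 - 386) + 11412 = -371 + 11412 = 11041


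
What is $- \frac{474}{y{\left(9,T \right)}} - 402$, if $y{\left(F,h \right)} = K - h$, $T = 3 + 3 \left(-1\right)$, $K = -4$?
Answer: $- \frac{567}{2} \approx -283.5$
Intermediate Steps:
$T = 0$ ($T = 3 - 3 = 0$)
$y{\left(F,h \right)} = -4 - h$
$- \frac{474}{y{\left(9,T \right)}} - 402 = - \frac{474}{-4 - 0} - 402 = - \frac{474}{-4 + 0} - 402 = - \frac{474}{-4} - 402 = \left(-474\right) \left(- \frac{1}{4}\right) - 402 = \frac{237}{2} - 402 = - \frac{567}{2}$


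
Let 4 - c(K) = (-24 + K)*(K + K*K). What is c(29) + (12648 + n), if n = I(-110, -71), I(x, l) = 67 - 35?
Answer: 8334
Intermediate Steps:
I(x, l) = 32
n = 32
c(K) = 4 - (-24 + K)*(K + K**2) (c(K) = 4 - (-24 + K)*(K + K*K) = 4 - (-24 + K)*(K + K**2))
c(29) + (12648 + n) = (4 - 1*29**3 + 23*29**2 + 24*29) + (12648 + 32) = (4 - 1*24389 + 23*841 + 696) + 12680 = (4 - 24389 + 19343 + 696) + 12680 = -4346 + 12680 = 8334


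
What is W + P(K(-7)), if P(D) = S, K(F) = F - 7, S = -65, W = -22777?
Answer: -22842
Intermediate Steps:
K(F) = -7 + F
P(D) = -65
W + P(K(-7)) = -22777 - 65 = -22842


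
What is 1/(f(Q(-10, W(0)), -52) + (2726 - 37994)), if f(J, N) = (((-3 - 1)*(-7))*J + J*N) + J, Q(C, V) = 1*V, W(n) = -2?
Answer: -1/35222 ≈ -2.8391e-5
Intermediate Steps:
Q(C, V) = V
f(J, N) = 29*J + J*N (f(J, N) = ((-4*(-7))*J + J*N) + J = (28*J + J*N) + J = 29*J + J*N)
1/(f(Q(-10, W(0)), -52) + (2726 - 37994)) = 1/(-2*(29 - 52) + (2726 - 37994)) = 1/(-2*(-23) - 35268) = 1/(46 - 35268) = 1/(-35222) = -1/35222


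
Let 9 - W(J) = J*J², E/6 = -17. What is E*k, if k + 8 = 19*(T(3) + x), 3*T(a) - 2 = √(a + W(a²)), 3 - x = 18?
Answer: 28594 - 646*I*√717 ≈ 28594.0 - 17298.0*I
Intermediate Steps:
x = -15 (x = 3 - 1*18 = 3 - 18 = -15)
E = -102 (E = 6*(-17) = -102)
W(J) = 9 - J³ (W(J) = 9 - J*J² = 9 - J³)
T(a) = ⅔ + √(9 + a - a⁶)/3 (T(a) = ⅔ + √(a + (9 - (a²)³))/3 = ⅔ + √(a + (9 - a⁶))/3 = ⅔ + √(9 + a - a⁶)/3)
k = -841/3 + 19*I*√717/3 (k = -8 + 19*((⅔ + √(9 + 3 - 1*3⁶)/3) - 15) = -8 + 19*((⅔ + √(9 + 3 - 1*729)/3) - 15) = -8 + 19*((⅔ + √(9 + 3 - 729)/3) - 15) = -8 + 19*((⅔ + √(-717)/3) - 15) = -8 + 19*((⅔ + (I*√717)/3) - 15) = -8 + 19*((⅔ + I*√717/3) - 15) = -8 + 19*(-43/3 + I*√717/3) = -8 + (-817/3 + 19*I*√717/3) = -841/3 + 19*I*√717/3 ≈ -280.33 + 169.59*I)
E*k = -102*(-841/3 + 19*I*√717/3) = 28594 - 646*I*√717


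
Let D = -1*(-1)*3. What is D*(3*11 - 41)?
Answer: -24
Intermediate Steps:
D = 3 (D = 1*3 = 3)
D*(3*11 - 41) = 3*(3*11 - 41) = 3*(33 - 41) = 3*(-8) = -24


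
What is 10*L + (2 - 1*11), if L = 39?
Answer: 381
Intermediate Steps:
10*L + (2 - 1*11) = 10*39 + (2 - 1*11) = 390 + (2 - 11) = 390 - 9 = 381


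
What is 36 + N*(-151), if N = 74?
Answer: -11138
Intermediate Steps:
36 + N*(-151) = 36 + 74*(-151) = 36 - 11174 = -11138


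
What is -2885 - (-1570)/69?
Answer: -197495/69 ≈ -2862.2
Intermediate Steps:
-2885 - (-1570)/69 = -2885 - 157*(-10/69) = -2885 + 1570/69 = -197495/69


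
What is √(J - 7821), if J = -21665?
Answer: I*√29486 ≈ 171.71*I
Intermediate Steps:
√(J - 7821) = √(-21665 - 7821) = √(-29486) = I*√29486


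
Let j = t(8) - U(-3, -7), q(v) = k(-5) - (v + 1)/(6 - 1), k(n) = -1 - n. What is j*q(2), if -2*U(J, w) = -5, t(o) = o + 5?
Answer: 357/10 ≈ 35.700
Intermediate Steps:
t(o) = 5 + o
U(J, w) = 5/2 (U(J, w) = -1/2*(-5) = 5/2)
q(v) = 19/5 - v/5 (q(v) = (-1 - 1*(-5)) - (v + 1)/(6 - 1) = (-1 + 5) - (1 + v)/5 = 4 - (1 + v)/5 = 4 - (1/5 + v/5) = 4 + (-1/5 - v/5) = 19/5 - v/5)
j = 21/2 (j = (5 + 8) - 1*5/2 = 13 - 5/2 = 21/2 ≈ 10.500)
j*q(2) = 21*(19/5 - 1/5*2)/2 = 21*(19/5 - 2/5)/2 = (21/2)*(17/5) = 357/10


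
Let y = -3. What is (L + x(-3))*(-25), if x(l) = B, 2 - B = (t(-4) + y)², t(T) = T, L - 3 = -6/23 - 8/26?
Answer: 333150/299 ≈ 1114.2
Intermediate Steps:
L = 727/299 (L = 3 + (-6/23 - 8/26) = 3 + (-6*1/23 - 8*1/26) = 3 + (-6/23 - 4/13) = 3 - 170/299 = 727/299 ≈ 2.4314)
B = -47 (B = 2 - (-4 - 3)² = 2 - 1*(-7)² = 2 - 1*49 = 2 - 49 = -47)
x(l) = -47
(L + x(-3))*(-25) = (727/299 - 47)*(-25) = -13326/299*(-25) = 333150/299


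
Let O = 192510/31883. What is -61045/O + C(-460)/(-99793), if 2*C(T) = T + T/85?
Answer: -660371273240195/65317911462 ≈ -10110.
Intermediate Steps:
C(T) = 43*T/85 (C(T) = (T + T/85)/2 = (86*T/85)/2 = 43*T/85)
O = 192510/31883 (O = 192510*(1/31883) = 192510/31883 ≈ 6.0380)
-61045/O + C(-460)/(-99793) = -61045/192510/31883 + ((43/85)*(-460))/(-99793) = -61045*31883/192510 - 3956/17*(-1/99793) = -389259547/38502 + 3956/1696481 = -660371273240195/65317911462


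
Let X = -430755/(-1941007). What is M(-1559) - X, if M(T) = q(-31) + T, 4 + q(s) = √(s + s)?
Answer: -3034224696/1941007 + I*√62 ≈ -1563.2 + 7.874*I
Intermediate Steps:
q(s) = -4 + √2*√s (q(s) = -4 + √(s + s) = -4 + √(2*s) = -4 + √2*√s)
X = 430755/1941007 (X = -430755*(-1/1941007) = 430755/1941007 ≈ 0.22192)
M(T) = -4 + T + I*√62 (M(T) = (-4 + √2*√(-31)) + T = (-4 + √2*(I*√31)) + T = (-4 + I*√62) + T = -4 + T + I*√62)
M(-1559) - X = (-4 - 1559 + I*√62) - 1*430755/1941007 = (-1563 + I*√62) - 430755/1941007 = -3034224696/1941007 + I*√62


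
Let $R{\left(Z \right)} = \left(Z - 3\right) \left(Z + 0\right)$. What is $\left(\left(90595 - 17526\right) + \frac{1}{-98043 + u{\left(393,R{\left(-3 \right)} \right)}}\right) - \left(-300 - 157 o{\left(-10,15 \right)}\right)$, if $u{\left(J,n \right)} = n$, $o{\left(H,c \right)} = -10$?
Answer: $\frac{7038096974}{98025} \approx 71799.0$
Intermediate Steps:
$R{\left(Z \right)} = Z \left(-3 + Z\right)$ ($R{\left(Z \right)} = \left(-3 + Z\right) Z = Z \left(-3 + Z\right)$)
$\left(\left(90595 - 17526\right) + \frac{1}{-98043 + u{\left(393,R{\left(-3 \right)} \right)}}\right) - \left(-300 - 157 o{\left(-10,15 \right)}\right) = \left(\left(90595 - 17526\right) + \frac{1}{-98043 - 3 \left(-3 - 3\right)}\right) - \left(-300 - -1570\right) = \left(73069 + \frac{1}{-98043 - -18}\right) - \left(-300 + 1570\right) = \left(73069 + \frac{1}{-98043 + 18}\right) - 1270 = \left(73069 + \frac{1}{-98025}\right) - 1270 = \left(73069 - \frac{1}{98025}\right) - 1270 = \frac{7162588724}{98025} - 1270 = \frac{7038096974}{98025}$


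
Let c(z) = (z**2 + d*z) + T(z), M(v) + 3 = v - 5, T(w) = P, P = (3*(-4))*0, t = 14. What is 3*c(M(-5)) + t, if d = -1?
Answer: 560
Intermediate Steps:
P = 0 (P = -12*0 = 0)
T(w) = 0
M(v) = -8 + v (M(v) = -3 + (v - 5) = -3 + (-5 + v) = -8 + v)
c(z) = z**2 - z (c(z) = (z**2 - z) + 0 = z**2 - z)
3*c(M(-5)) + t = 3*((-8 - 5)*(-1 + (-8 - 5))) + 14 = 3*(-13*(-1 - 13)) + 14 = 3*(-13*(-14)) + 14 = 3*182 + 14 = 546 + 14 = 560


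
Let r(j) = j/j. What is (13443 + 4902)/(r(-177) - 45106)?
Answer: -1223/3007 ≈ -0.40672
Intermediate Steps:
r(j) = 1
(13443 + 4902)/(r(-177) - 45106) = (13443 + 4902)/(1 - 45106) = 18345/(-45105) = 18345*(-1/45105) = -1223/3007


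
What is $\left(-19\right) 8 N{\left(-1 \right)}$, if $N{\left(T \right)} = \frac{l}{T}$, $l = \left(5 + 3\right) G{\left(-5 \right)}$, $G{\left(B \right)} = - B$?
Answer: $6080$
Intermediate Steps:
$l = 40$ ($l = \left(5 + 3\right) \left(\left(-1\right) \left(-5\right)\right) = 8 \cdot 5 = 40$)
$N{\left(T \right)} = \frac{40}{T}$
$\left(-19\right) 8 N{\left(-1 \right)} = \left(-19\right) 8 \frac{40}{-1} = - 152 \cdot 40 \left(-1\right) = \left(-152\right) \left(-40\right) = 6080$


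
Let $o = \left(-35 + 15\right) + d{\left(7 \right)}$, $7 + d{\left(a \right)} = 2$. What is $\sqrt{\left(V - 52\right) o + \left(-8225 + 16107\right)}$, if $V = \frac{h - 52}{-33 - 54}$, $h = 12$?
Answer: $\frac{\sqrt{69411558}}{87} \approx 95.763$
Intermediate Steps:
$d{\left(a \right)} = -5$ ($d{\left(a \right)} = -7 + 2 = -5$)
$o = -25$ ($o = \left(-35 + 15\right) - 5 = -20 - 5 = -25$)
$V = \frac{40}{87}$ ($V = \frac{12 - 52}{-33 - 54} = - \frac{40}{-87} = \left(-40\right) \left(- \frac{1}{87}\right) = \frac{40}{87} \approx 0.45977$)
$\sqrt{\left(V - 52\right) o + \left(-8225 + 16107\right)} = \sqrt{\left(\frac{40}{87} - 52\right) \left(-25\right) + \left(-8225 + 16107\right)} = \sqrt{\left(- \frac{4484}{87}\right) \left(-25\right) + 7882} = \sqrt{\frac{112100}{87} + 7882} = \sqrt{\frac{797834}{87}} = \frac{\sqrt{69411558}}{87}$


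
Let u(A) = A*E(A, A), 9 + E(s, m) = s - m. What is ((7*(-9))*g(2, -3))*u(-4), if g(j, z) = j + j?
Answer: -9072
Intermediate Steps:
g(j, z) = 2*j
E(s, m) = -9 + s - m (E(s, m) = -9 + (s - m) = -9 + s - m)
u(A) = -9*A (u(A) = A*(-9 + A - A) = A*(-9) = -9*A)
((7*(-9))*g(2, -3))*u(-4) = ((7*(-9))*(2*2))*(-9*(-4)) = -63*4*36 = -252*36 = -9072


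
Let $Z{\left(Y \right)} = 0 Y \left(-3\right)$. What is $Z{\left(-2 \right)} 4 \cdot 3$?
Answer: $0$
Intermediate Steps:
$Z{\left(Y \right)} = 0$ ($Z{\left(Y \right)} = 0 \left(-3\right) = 0$)
$Z{\left(-2 \right)} 4 \cdot 3 = 0 \cdot 4 \cdot 3 = 0 \cdot 3 = 0$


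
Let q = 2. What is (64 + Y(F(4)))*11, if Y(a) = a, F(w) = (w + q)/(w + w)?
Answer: 2849/4 ≈ 712.25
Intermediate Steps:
F(w) = (2 + w)/(2*w) (F(w) = (w + 2)/(w + w) = (2 + w)/((2*w)) = (2 + w)*(1/(2*w)) = (2 + w)/(2*w))
(64 + Y(F(4)))*11 = (64 + (1/2)*(2 + 4)/4)*11 = (64 + (1/2)*(1/4)*6)*11 = (64 + 3/4)*11 = (259/4)*11 = 2849/4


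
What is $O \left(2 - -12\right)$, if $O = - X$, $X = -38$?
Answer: $532$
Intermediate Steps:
$O = 38$ ($O = \left(-1\right) \left(-38\right) = 38$)
$O \left(2 - -12\right) = 38 \left(2 - -12\right) = 38 \left(2 + 12\right) = 38 \cdot 14 = 532$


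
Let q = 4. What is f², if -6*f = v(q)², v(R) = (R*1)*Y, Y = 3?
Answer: 576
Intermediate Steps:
v(R) = 3*R (v(R) = (R*1)*3 = R*3 = 3*R)
f = -24 (f = -(3*4)²/6 = -⅙*12² = -⅙*144 = -24)
f² = (-24)² = 576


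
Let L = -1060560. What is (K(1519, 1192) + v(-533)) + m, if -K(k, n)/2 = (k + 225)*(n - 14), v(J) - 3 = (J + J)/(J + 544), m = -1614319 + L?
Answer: -74622206/11 ≈ -6.7838e+6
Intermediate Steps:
m = -2674879 (m = -1614319 - 1060560 = -2674879)
v(J) = 3 + 2*J/(544 + J) (v(J) = 3 + (J + J)/(J + 544) = 3 + (2*J)/(544 + J) = 3 + 2*J/(544 + J))
K(k, n) = -2*(-14 + n)*(225 + k) (K(k, n) = -2*(k + 225)*(n - 14) = -2*(225 + k)*(-14 + n) = -2*(-14 + n)*(225 + k))
(K(1519, 1192) + v(-533)) + m = ((6300 - 450*1192 + 28*1519 - 2*1519*1192) + (1632 + 5*(-533))/(544 - 533)) - 2674879 = ((6300 - 536400 + 42532 - 3621296) + (1632 - 2665)/11) - 2674879 = (-4108864 + (1/11)*(-1033)) - 2674879 = (-4108864 - 1033/11) - 2674879 = -45198537/11 - 2674879 = -74622206/11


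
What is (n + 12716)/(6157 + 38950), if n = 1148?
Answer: 13864/45107 ≈ 0.30736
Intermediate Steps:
(n + 12716)/(6157 + 38950) = (1148 + 12716)/(6157 + 38950) = 13864/45107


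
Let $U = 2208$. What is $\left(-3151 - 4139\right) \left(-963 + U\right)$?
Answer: $-9076050$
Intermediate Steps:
$\left(-3151 - 4139\right) \left(-963 + U\right) = \left(-3151 - 4139\right) \left(-963 + 2208\right) = \left(-7290\right) 1245 = -9076050$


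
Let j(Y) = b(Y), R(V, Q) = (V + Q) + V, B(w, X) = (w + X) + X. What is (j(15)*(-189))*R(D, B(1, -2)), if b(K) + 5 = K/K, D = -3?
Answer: -6804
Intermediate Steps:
B(w, X) = w + 2*X (B(w, X) = (X + w) + X = w + 2*X)
b(K) = -4 (b(K) = -5 + K/K = -5 + 1 = -4)
R(V, Q) = Q + 2*V (R(V, Q) = (Q + V) + V = Q + 2*V)
j(Y) = -4
(j(15)*(-189))*R(D, B(1, -2)) = (-4*(-189))*((1 + 2*(-2)) + 2*(-3)) = 756*((1 - 4) - 6) = 756*(-3 - 6) = 756*(-9) = -6804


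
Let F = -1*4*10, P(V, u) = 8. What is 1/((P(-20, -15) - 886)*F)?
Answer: 1/35120 ≈ 2.8474e-5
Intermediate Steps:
F = -40 (F = -4*10 = -40)
1/((P(-20, -15) - 886)*F) = 1/((8 - 886)*(-40)) = -1/40/(-878) = -1/878*(-1/40) = 1/35120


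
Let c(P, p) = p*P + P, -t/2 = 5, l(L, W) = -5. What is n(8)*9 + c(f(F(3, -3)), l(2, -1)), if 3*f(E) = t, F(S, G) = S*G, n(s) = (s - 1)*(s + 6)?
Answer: 2686/3 ≈ 895.33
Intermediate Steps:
n(s) = (-1 + s)*(6 + s)
F(S, G) = G*S
t = -10 (t = -2*5 = -10)
f(E) = -10/3 (f(E) = (⅓)*(-10) = -10/3)
c(P, p) = P + P*p (c(P, p) = P*p + P = P + P*p)
n(8)*9 + c(f(F(3, -3)), l(2, -1)) = (-6 + 8² + 5*8)*9 - 10*(1 - 5)/3 = (-6 + 64 + 40)*9 - 10/3*(-4) = 98*9 + 40/3 = 882 + 40/3 = 2686/3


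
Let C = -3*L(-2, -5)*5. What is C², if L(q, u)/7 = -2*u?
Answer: 1102500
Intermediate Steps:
L(q, u) = -14*u (L(q, u) = 7*(-2*u) = -14*u)
C = -1050 (C = -(-42)*(-5)*5 = -3*70*5 = -210*5 = -1050)
C² = (-1050)² = 1102500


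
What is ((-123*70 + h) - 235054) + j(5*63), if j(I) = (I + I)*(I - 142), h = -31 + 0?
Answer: -134705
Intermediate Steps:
h = -31
j(I) = 2*I*(-142 + I) (j(I) = (2*I)*(-142 + I) = 2*I*(-142 + I))
((-123*70 + h) - 235054) + j(5*63) = ((-123*70 - 31) - 235054) + 2*(5*63)*(-142 + 5*63) = ((-8610 - 31) - 235054) + 2*315*(-142 + 315) = (-8641 - 235054) + 2*315*173 = -243695 + 108990 = -134705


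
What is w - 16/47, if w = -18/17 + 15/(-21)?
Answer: -11821/5593 ≈ -2.1135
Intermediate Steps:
w = -211/119 (w = -18*1/17 + 15*(-1/21) = -18/17 - 5/7 = -211/119 ≈ -1.7731)
w - 16/47 = -211/119 - 16/47 = -11821/5593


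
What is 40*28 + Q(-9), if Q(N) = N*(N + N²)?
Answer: 472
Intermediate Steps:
40*28 + Q(-9) = 40*28 + (-9)²*(1 - 9) = 1120 + 81*(-8) = 1120 - 648 = 472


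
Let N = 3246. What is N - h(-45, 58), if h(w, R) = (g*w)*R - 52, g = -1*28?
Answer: -69782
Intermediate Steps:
g = -28
h(w, R) = -52 - 28*R*w (h(w, R) = (-28*w)*R - 52 = -28*R*w - 52 = -52 - 28*R*w)
N - h(-45, 58) = 3246 - (-52 - 28*58*(-45)) = 3246 - (-52 + 73080) = 3246 - 1*73028 = 3246 - 73028 = -69782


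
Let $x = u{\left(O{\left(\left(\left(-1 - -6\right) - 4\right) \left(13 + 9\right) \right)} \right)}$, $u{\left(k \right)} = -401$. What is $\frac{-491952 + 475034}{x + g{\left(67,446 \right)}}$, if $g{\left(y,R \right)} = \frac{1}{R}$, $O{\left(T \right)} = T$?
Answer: $\frac{7545428}{178845} \approx 42.19$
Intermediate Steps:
$x = -401$
$\frac{-491952 + 475034}{x + g{\left(67,446 \right)}} = \frac{-491952 + 475034}{-401 + \frac{1}{446}} = - \frac{16918}{-401 + \frac{1}{446}} = - \frac{16918}{- \frac{178845}{446}} = \left(-16918\right) \left(- \frac{446}{178845}\right) = \frac{7545428}{178845}$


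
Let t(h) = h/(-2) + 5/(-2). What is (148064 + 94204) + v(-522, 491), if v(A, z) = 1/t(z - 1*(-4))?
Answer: 60566999/250 ≈ 2.4227e+5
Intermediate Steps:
t(h) = -5/2 - h/2 (t(h) = h*(-½) + 5*(-½) = -h/2 - 5/2 = -5/2 - h/2)
v(A, z) = 1/(-9/2 - z/2) (v(A, z) = 1/(-5/2 - (z - 1*(-4))/2) = 1/(-5/2 - (z + 4)/2) = 1/(-5/2 - (4 + z)/2) = 1/(-5/2 + (-2 - z/2)) = 1/(-9/2 - z/2))
(148064 + 94204) + v(-522, 491) = (148064 + 94204) - 2/(9 + 491) = 242268 - 2/500 = 242268 - 2*1/500 = 242268 - 1/250 = 60566999/250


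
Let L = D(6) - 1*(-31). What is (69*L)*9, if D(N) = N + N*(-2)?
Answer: 15525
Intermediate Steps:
D(N) = -N (D(N) = N - 2*N = -N)
L = 25 (L = -1*6 - 1*(-31) = -6 + 31 = 25)
(69*L)*9 = (69*25)*9 = 1725*9 = 15525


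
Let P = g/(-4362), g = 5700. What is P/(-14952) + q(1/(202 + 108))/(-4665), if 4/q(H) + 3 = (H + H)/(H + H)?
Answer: 4361993/8451505860 ≈ 0.00051612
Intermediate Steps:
P = -950/727 (P = 5700/(-4362) = 5700*(-1/4362) = -950/727 ≈ -1.3067)
q(H) = -2 (q(H) = 4/(-3 + (H + H)/(H + H)) = 4/(-3 + (2*H)/((2*H))) = 4/(-3 + (2*H)*(1/(2*H))) = 4/(-3 + 1) = 4/(-2) = 4*(-½) = -2)
P/(-14952) + q(1/(202 + 108))/(-4665) = -950/727/(-14952) - 2/(-4665) = -950/727*(-1/14952) - 2*(-1/4665) = 475/5435052 + 2/4665 = 4361993/8451505860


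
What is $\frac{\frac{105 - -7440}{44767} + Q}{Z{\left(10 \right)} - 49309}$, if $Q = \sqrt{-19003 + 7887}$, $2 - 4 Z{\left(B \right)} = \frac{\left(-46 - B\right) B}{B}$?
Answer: $- \frac{10}{2924807} - \frac{4 i \sqrt{2779}}{98589} \approx -3.419 \cdot 10^{-6} - 0.0021388 i$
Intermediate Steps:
$Z{\left(B \right)} = 12 + \frac{B}{4}$ ($Z{\left(B \right)} = \frac{1}{2} - \frac{\left(-46 - B\right) B \frac{1}{B}}{4} = \frac{1}{2} - \frac{B \left(-46 - B\right) \frac{1}{B}}{4} = \frac{1}{2} - \frac{-46 - B}{4} = \frac{1}{2} + \left(\frac{23}{2} + \frac{B}{4}\right) = 12 + \frac{B}{4}$)
$Q = 2 i \sqrt{2779}$ ($Q = \sqrt{-11116} = 2 i \sqrt{2779} \approx 105.43 i$)
$\frac{\frac{105 - -7440}{44767} + Q}{Z{\left(10 \right)} - 49309} = \frac{\frac{105 - -7440}{44767} + 2 i \sqrt{2779}}{\left(12 + \frac{1}{4} \cdot 10\right) - 49309} = \frac{\left(105 + 7440\right) \frac{1}{44767} + 2 i \sqrt{2779}}{\left(12 + \frac{5}{2}\right) - 49309} = \frac{7545 \cdot \frac{1}{44767} + 2 i \sqrt{2779}}{\frac{29}{2} - 49309} = \frac{\frac{15}{89} + 2 i \sqrt{2779}}{- \frac{98589}{2}} = \left(\frac{15}{89} + 2 i \sqrt{2779}\right) \left(- \frac{2}{98589}\right) = - \frac{10}{2924807} - \frac{4 i \sqrt{2779}}{98589}$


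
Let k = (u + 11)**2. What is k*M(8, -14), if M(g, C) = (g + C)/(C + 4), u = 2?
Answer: 507/5 ≈ 101.40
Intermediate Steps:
M(g, C) = (C + g)/(4 + C)
k = 169 (k = (2 + 11)**2 = 13**2 = 169)
k*M(8, -14) = 169*((-14 + 8)/(4 - 14)) = 169*(-6/(-10)) = 169*(-1/10*(-6)) = 169*(3/5) = 507/5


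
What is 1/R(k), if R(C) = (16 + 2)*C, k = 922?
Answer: 1/16596 ≈ 6.0255e-5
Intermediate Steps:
R(C) = 18*C
1/R(k) = 1/(18*922) = 1/16596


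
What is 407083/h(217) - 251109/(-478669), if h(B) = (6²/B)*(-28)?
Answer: -6040562228641/68928336 ≈ -87635.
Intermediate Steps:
h(B) = -1008/B (h(B) = (36/B)*(-28) = -1008/B)
407083/h(217) - 251109/(-478669) = 407083/((-1008/217)) - 251109/(-478669) = 407083/((-1008*1/217)) - 251109*(-1/478669) = 407083/(-144/31) + 251109/478669 = 407083*(-31/144) + 251109/478669 = -12619573/144 + 251109/478669 = -6040562228641/68928336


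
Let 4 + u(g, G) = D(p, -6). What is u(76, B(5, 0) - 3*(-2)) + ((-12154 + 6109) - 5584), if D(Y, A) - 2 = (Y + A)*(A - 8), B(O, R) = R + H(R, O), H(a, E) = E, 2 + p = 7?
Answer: -11617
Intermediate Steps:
p = 5 (p = -2 + 7 = 5)
B(O, R) = O + R (B(O, R) = R + O = O + R)
D(Y, A) = 2 + (-8 + A)*(A + Y) (D(Y, A) = 2 + (Y + A)*(A - 8) = 2 + (A + Y)*(-8 + A) = 2 + (-8 + A)*(A + Y))
u(g, G) = 12 (u(g, G) = -4 + (2 + (-6)**2 - 8*(-6) - 8*5 - 6*5) = -4 + (2 + 36 + 48 - 40 - 30) = -4 + 16 = 12)
u(76, B(5, 0) - 3*(-2)) + ((-12154 + 6109) - 5584) = 12 + ((-12154 + 6109) - 5584) = 12 + (-6045 - 5584) = 12 - 11629 = -11617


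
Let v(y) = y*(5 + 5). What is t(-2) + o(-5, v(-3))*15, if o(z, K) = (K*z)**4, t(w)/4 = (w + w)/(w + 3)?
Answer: 7593749984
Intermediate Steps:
v(y) = 10*y (v(y) = y*10 = 10*y)
t(w) = 8*w/(3 + w) (t(w) = 4*((w + w)/(w + 3)) = 4*((2*w)/(3 + w)) = 4*(2*w/(3 + w)) = 8*w/(3 + w))
o(z, K) = K**4*z**4
t(-2) + o(-5, v(-3))*15 = 8*(-2)/(3 - 2) + ((10*(-3))**4*(-5)**4)*15 = 8*(-2)/1 + ((-30)**4*625)*15 = 8*(-2)*1 + (810000*625)*15 = -16 + 506250000*15 = -16 + 7593750000 = 7593749984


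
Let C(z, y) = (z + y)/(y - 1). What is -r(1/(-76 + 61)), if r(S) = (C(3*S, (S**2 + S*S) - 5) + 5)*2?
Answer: -3954/337 ≈ -11.733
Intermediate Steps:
C(z, y) = (y + z)/(-1 + y)
r(S) = 10 + 2*(-5 + 2*S**2 + 3*S)/(-6 + 2*S**2) (r(S) = ((((S**2 + S*S) - 5) + 3*S)/(-1 + ((S**2 + S*S) - 5)) + 5)*2 = ((((S**2 + S**2) - 5) + 3*S)/(-1 + ((S**2 + S**2) - 5)) + 5)*2 = (((2*S**2 - 5) + 3*S)/(-1 + (2*S**2 - 5)) + 5)*2 = (((-5 + 2*S**2) + 3*S)/(-1 + (-5 + 2*S**2)) + 5)*2 = ((-5 + 2*S**2 + 3*S)/(-6 + 2*S**2) + 5)*2 = (5 + (-5 + 2*S**2 + 3*S)/(-6 + 2*S**2))*2 = 10 + 2*(-5 + 2*S**2 + 3*S)/(-6 + 2*S**2))
-r(1/(-76 + 61)) = -(-35 + 3/(-76 + 61) + 12*(1/(-76 + 61))**2)/(-3 + (1/(-76 + 61))**2) = -(-35 + 3/(-15) + 12*(1/(-15))**2)/(-3 + (1/(-15))**2) = -(-35 + 3*(-1/15) + 12*(-1/15)**2)/(-3 + (-1/15)**2) = -(-35 - 1/5 + 12*(1/225))/(-3 + 1/225) = -(-35 - 1/5 + 4/75)/(-674/225) = -(-225)*(-2636)/(674*75) = -1*3954/337 = -3954/337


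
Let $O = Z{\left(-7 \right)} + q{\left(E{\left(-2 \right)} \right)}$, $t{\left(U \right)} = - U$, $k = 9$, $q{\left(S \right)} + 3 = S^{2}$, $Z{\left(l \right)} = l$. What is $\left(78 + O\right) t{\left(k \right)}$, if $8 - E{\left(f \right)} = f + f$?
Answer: $-1908$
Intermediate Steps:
$E{\left(f \right)} = 8 - 2 f$ ($E{\left(f \right)} = 8 - \left(f + f\right) = 8 - 2 f$)
$q{\left(S \right)} = -3 + S^{2}$
$O = 134$ ($O = -7 - \left(3 - \left(8 - -4\right)^{2}\right) = -7 - \left(3 - \left(8 + 4\right)^{2}\right) = -7 - \left(3 - 12^{2}\right) = -7 + \left(-3 + 144\right) = -7 + 141 = 134$)
$\left(78 + O\right) t{\left(k \right)} = \left(78 + 134\right) \left(\left(-1\right) 9\right) = 212 \left(-9\right) = -1908$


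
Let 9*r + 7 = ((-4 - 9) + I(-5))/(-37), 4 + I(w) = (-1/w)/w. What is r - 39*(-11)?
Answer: 3565376/8325 ≈ 428.27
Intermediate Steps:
I(w) = -4 - 1/w**2 (I(w) = -4 + (-1/w)/w = -4 - 1/w**2)
r = -6049/8325 (r = -7/9 + (((-4 - 9) + (-4 - 1/(-5)**2))/(-37))/9 = -7/9 + ((-13 + (-4 - 1*1/25))*(-1/37))/9 = -7/9 + ((-13 + (-4 - 1/25))*(-1/37))/9 = -7/9 + ((-13 - 101/25)*(-1/37))/9 = -7/9 + (-426/25*(-1/37))/9 = -7/9 + (1/9)*(426/925) = -7/9 + 142/2775 = -6049/8325 ≈ -0.72661)
r - 39*(-11) = -6049/8325 - 39*(-11) = -6049/8325 + 429 = 3565376/8325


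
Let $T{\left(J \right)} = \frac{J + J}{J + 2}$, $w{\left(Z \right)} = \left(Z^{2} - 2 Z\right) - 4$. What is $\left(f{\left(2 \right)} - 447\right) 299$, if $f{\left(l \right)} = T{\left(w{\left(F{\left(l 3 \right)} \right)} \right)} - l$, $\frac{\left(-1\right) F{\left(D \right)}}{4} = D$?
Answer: $- \frac{41566681}{311} \approx -1.3366 \cdot 10^{5}$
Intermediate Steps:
$F{\left(D \right)} = - 4 D$
$w{\left(Z \right)} = -4 + Z^{2} - 2 Z$
$T{\left(J \right)} = \frac{2 J}{2 + J}$
$f{\left(l \right)} = - l + \frac{2 \left(-4 + 24 l + 144 l^{2}\right)}{-2 + 24 l + 144 l^{2}}$ ($f{\left(l \right)} = \frac{2 \left(-4 + \left(- 4 l 3\right)^{2} - 2 \left(- 4 l 3\right)\right)}{2 - \left(4 - 144 l^{2} + 2 \left(-4\right) l 3\right)} - l = \frac{2 \left(-4 + \left(- 4 \cdot 3 l\right)^{2} - 2 \left(- 4 \cdot 3 l\right)\right)}{2 - \left(4 - 144 l^{2} + 2 \left(-4\right) 3 l\right)} - l = \frac{2 \left(-4 + \left(- 12 l\right)^{2} - 2 \left(- 12 l\right)\right)}{2 - \left(4 - 144 l^{2} + 2 \left(-12\right) l\right)} - l = \frac{2 \left(-4 + 144 l^{2} + 24 l\right)}{2 + \left(-4 + 144 l^{2} + 24 l\right)} - l = \frac{2 \left(-4 + 24 l + 144 l^{2}\right)}{2 + \left(-4 + 24 l + 144 l^{2}\right)} - l = \frac{2 \left(-4 + 24 l + 144 l^{2}\right)}{-2 + 24 l + 144 l^{2}} - l = - l + \frac{2 \left(-4 + 24 l + 144 l^{2}\right)}{-2 + 24 l + 144 l^{2}}$)
$\left(f{\left(2 \right)} - 447\right) 299 = \left(\frac{-4 - 72 \cdot 2^{3} + 25 \cdot 2 + 132 \cdot 2^{2}}{-1 + 12 \cdot 2 + 72 \cdot 2^{2}} - 447\right) 299 = \left(\frac{-4 - 576 + 50 + 132 \cdot 4}{-1 + 24 + 72 \cdot 4} - 447\right) 299 = \left(\frac{-4 - 576 + 50 + 528}{-1 + 24 + 288} - 447\right) 299 = \left(\frac{1}{311} \left(-2\right) - 447\right) 299 = \left(- \frac{2}{311} - 447\right) 299 = \left(- \frac{139019}{311}\right) 299 = - \frac{41566681}{311}$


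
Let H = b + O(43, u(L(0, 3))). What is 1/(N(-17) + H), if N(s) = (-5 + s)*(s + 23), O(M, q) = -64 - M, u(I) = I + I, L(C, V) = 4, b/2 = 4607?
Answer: 1/8975 ≈ 0.00011142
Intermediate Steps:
b = 9214 (b = 2*4607 = 9214)
u(I) = 2*I
N(s) = (-5 + s)*(23 + s)
H = 9107 (H = 9214 + (-64 - 1*43) = 9214 + (-64 - 43) = 9214 - 107 = 9107)
1/(N(-17) + H) = 1/((-115 + (-17)² + 18*(-17)) + 9107) = 1/((-115 + 289 - 306) + 9107) = 1/(-132 + 9107) = 1/8975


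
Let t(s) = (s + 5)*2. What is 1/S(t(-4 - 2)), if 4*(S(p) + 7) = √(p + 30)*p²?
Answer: -⅓ - 2*√7/21 ≈ -0.58531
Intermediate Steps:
t(s) = 10 + 2*s (t(s) = (5 + s)*2 = 10 + 2*s)
S(p) = -7 + p²*√(30 + p)/4 (S(p) = -7 + (√(p + 30)*p²)/4 = -7 + (√(30 + p)*p²)/4 = -7 + (p²*√(30 + p))/4 = -7 + p²*√(30 + p)/4)
1/S(t(-4 - 2)) = 1/(-7 + (10 + 2*(-4 - 2))²*√(30 + (10 + 2*(-4 - 2)))/4) = 1/(-7 + (10 + 2*(-6))²*√(30 + (10 + 2*(-6)))/4) = 1/(-7 + (10 - 12)²*√(30 + (10 - 12))/4) = 1/(-7 + (¼)*(-2)²*√(30 - 2)) = 1/(-7 + (¼)*4*√28) = 1/(-7 + (¼)*4*(2*√7)) = 1/(-7 + 2*√7)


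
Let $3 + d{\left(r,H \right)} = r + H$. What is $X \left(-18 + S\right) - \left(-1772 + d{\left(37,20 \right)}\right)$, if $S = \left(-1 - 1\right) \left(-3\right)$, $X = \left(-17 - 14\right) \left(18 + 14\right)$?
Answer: $13622$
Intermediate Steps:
$X = -992$ ($X = \left(-31\right) 32 = -992$)
$d{\left(r,H \right)} = -3 + H + r$ ($d{\left(r,H \right)} = -3 + \left(r + H\right) = -3 + \left(H + r\right) = -3 + H + r$)
$S = 6$ ($S = \left(-2\right) \left(-3\right) = 6$)
$X \left(-18 + S\right) - \left(-1772 + d{\left(37,20 \right)}\right) = - 992 \left(-18 + 6\right) - \left(-1772 + \left(-3 + 20 + 37\right)\right) = \left(-992\right) \left(-12\right) - \left(-1772 + 54\right) = 11904 - -1718 = 11904 + 1718 = 13622$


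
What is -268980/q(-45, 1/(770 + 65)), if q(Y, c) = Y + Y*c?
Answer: 3743305/627 ≈ 5970.2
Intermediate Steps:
-268980/q(-45, 1/(770 + 65)) = -268980*(-1/(45*(1 + 1/(770 + 65)))) = -268980*(-1/(45*(1 + 1/835))) = -268980/((-45*836/835)) = -268980/(-7524/167) = -268980*(-167/7524) = 3743305/627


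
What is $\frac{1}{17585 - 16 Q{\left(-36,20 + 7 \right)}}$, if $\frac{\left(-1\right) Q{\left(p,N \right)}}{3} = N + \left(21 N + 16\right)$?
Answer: $\frac{1}{46865} \approx 2.1338 \cdot 10^{-5}$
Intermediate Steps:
$Q{\left(p,N \right)} = -48 - 66 N$ ($Q{\left(p,N \right)} = - 3 \left(N + \left(21 N + 16\right)\right) = - 3 \left(N + \left(16 + 21 N\right)\right) = - 3 \left(16 + 22 N\right) = -48 - 66 N$)
$\frac{1}{17585 - 16 Q{\left(-36,20 + 7 \right)}} = \frac{1}{17585 - 16 \left(-48 - 66 \left(20 + 7\right)\right)} = \frac{1}{17585 - 16 \left(-48 - 1782\right)} = \frac{1}{17585 - -29280} = \frac{1}{17585 + 29280} = \frac{1}{46865}$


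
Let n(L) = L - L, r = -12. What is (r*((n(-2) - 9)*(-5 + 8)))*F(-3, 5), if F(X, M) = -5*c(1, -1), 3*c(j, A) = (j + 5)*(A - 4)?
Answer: 16200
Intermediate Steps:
c(j, A) = (-4 + A)*(5 + j)/3 (c(j, A) = ((j + 5)*(A - 4))/3 = ((5 + j)*(-4 + A))/3 = ((-4 + A)*(5 + j))/3 = (-4 + A)*(5 + j)/3)
n(L) = 0
F(X, M) = 50 (F(X, M) = -5*(-20/3 - 4/3*1 + (5/3)*(-1) + (1/3)*(-1)*1) = -5*(-20/3 - 4/3 - 5/3 - 1/3) = -5*(-10) = 50)
(r*((n(-2) - 9)*(-5 + 8)))*F(-3, 5) = -12*(0 - 9)*(-5 + 8)*50 = -(-108)*3*50 = -12*(-27)*50 = 324*50 = 16200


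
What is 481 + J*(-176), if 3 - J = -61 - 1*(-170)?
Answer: 19137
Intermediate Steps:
J = -106 (J = 3 - (-61 - 1*(-170)) = 3 - (-61 + 170) = 3 - 1*109 = 3 - 109 = -106)
481 + J*(-176) = 481 - 106*(-176) = 481 + 18656 = 19137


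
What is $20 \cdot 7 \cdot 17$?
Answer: $2380$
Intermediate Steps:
$20 \cdot 7 \cdot 17 = 140 \cdot 17 = 2380$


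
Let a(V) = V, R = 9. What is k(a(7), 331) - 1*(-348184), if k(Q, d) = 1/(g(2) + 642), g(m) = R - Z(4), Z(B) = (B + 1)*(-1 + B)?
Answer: 221445025/636 ≈ 3.4818e+5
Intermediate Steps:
Z(B) = (1 + B)*(-1 + B)
g(m) = -6 (g(m) = 9 - (-1 + 4²) = 9 - (-1 + 16) = 9 - 1*15 = 9 - 15 = -6)
k(Q, d) = 1/636 (k(Q, d) = 1/(-6 + 642) = 1/636)
k(a(7), 331) - 1*(-348184) = 1/636 - 1*(-348184) = 1/636 + 348184 = 221445025/636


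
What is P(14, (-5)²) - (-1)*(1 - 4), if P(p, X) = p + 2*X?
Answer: 61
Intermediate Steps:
P(14, (-5)²) - (-1)*(1 - 4) = (14 + 2*(-5)²) - (-1)*(1 - 4) = (14 + 2*25) - (-1)*(-3) = (14 + 50) - 1*3 = 64 - 3 = 61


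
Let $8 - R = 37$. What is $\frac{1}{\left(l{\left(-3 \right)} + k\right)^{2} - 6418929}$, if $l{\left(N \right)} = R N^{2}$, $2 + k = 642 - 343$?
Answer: $- \frac{1}{6417633} \approx -1.5582 \cdot 10^{-7}$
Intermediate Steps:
$R = -29$ ($R = 8 - 37 = -29$)
$k = 297$ ($k = -2 + \left(642 - 343\right) = -2 + 299 = 297$)
$l{\left(N \right)} = - 29 N^{2}$
$\frac{1}{\left(l{\left(-3 \right)} + k\right)^{2} - 6418929} = \frac{1}{\left(- 29 \left(-3\right)^{2} + 297\right)^{2} - 6418929} = \frac{1}{\left(\left(-29\right) 9 + 297\right)^{2} - 6418929} = \frac{1}{\left(-261 + 297\right)^{2} - 6418929} = \frac{1}{36^{2} - 6418929} = \frac{1}{1296 - 6418929} = \frac{1}{-6417633} = - \frac{1}{6417633}$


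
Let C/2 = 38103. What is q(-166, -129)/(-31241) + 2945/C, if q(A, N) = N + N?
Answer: 111665893/2380751646 ≈ 0.046904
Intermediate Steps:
C = 76206 (C = 2*38103 = 76206)
q(A, N) = 2*N
q(-166, -129)/(-31241) + 2945/C = (2*(-129))/(-31241) + 2945/76206 = -258*(-1/31241) + 2945*(1/76206) = 258/31241 + 2945/76206 = 111665893/2380751646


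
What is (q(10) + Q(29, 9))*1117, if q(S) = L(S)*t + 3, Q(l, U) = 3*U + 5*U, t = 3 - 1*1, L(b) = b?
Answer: 106115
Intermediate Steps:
t = 2 (t = 3 - 1 = 2)
Q(l, U) = 8*U
q(S) = 3 + 2*S (q(S) = S*2 + 3 = 2*S + 3 = 3 + 2*S)
(q(10) + Q(29, 9))*1117 = ((3 + 2*10) + 8*9)*1117 = ((3 + 20) + 72)*1117 = (23 + 72)*1117 = 95*1117 = 106115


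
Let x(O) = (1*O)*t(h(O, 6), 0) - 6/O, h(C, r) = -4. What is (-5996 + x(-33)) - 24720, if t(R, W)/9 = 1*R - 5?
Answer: -308471/11 ≈ -28043.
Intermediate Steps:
t(R, W) = -45 + 9*R (t(R, W) = 9*(1*R - 5) = 9*(R - 5) = 9*(-5 + R) = -45 + 9*R)
x(O) = -81*O - 6/O (x(O) = (1*O)*(-45 + 9*(-4)) - 6/O = O*(-45 - 36) - 6/O = O*(-81) - 6/O = -81*O - 6/O)
(-5996 + x(-33)) - 24720 = (-5996 + (-81*(-33) - 6/(-33))) - 24720 = (-5996 + (2673 - 6*(-1/33))) - 24720 = (-5996 + (2673 + 2/11)) - 24720 = (-5996 + 29405/11) - 24720 = -36551/11 - 24720 = -308471/11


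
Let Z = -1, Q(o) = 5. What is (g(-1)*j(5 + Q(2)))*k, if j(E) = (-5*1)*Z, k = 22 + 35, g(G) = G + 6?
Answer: 1425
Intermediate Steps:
g(G) = 6 + G
k = 57
j(E) = 5 (j(E) = -5*1*(-1) = -5*(-1) = 5)
(g(-1)*j(5 + Q(2)))*k = ((6 - 1)*5)*57 = (5*5)*57 = 25*57 = 1425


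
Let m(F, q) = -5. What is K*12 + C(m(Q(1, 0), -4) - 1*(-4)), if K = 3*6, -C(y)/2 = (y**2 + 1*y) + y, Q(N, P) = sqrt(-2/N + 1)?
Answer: 218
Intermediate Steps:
Q(N, P) = sqrt(1 - 2/N)
C(y) = -4*y - 2*y**2 (C(y) = -2*((y**2 + 1*y) + y) = -2*((y**2 + y) + y) = -2*((y + y**2) + y) = -2*(y**2 + 2*y) = -4*y - 2*y**2)
K = 18
K*12 + C(m(Q(1, 0), -4) - 1*(-4)) = 18*12 - 2*(-5 - 1*(-4))*(2 + (-5 - 1*(-4))) = 216 - 2*(-5 + 4)*(2 + (-5 + 4)) = 216 - 2*(-1)*(2 - 1) = 216 - 2*(-1)*1 = 216 + 2 = 218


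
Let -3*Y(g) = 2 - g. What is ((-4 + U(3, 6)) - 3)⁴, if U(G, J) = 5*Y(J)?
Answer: 1/81 ≈ 0.012346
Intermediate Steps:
Y(g) = -⅔ + g/3 (Y(g) = -(2 - g)/3 = -⅔ + g/3)
U(G, J) = -10/3 + 5*J/3 (U(G, J) = 5*(-⅔ + J/3) = -10/3 + 5*J/3)
((-4 + U(3, 6)) - 3)⁴ = ((-4 + (-10/3 + (5/3)*6)) - 3)⁴ = ((-4 + (-10/3 + 10)) - 3)⁴ = ((-4 + 20/3) - 3)⁴ = (8/3 - 3)⁴ = (-⅓)⁴ = 1/81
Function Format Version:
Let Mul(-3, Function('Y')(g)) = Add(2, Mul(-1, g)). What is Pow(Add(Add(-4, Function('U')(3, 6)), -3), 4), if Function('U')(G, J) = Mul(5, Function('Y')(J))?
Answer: Rational(1, 81) ≈ 0.012346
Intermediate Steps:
Function('Y')(g) = Add(Rational(-2, 3), Mul(Rational(1, 3), g)) (Function('Y')(g) = Mul(Rational(-1, 3), Add(2, Mul(-1, g))) = Add(Rational(-2, 3), Mul(Rational(1, 3), g)))
Function('U')(G, J) = Add(Rational(-10, 3), Mul(Rational(5, 3), J)) (Function('U')(G, J) = Mul(5, Add(Rational(-2, 3), Mul(Rational(1, 3), J))) = Add(Rational(-10, 3), Mul(Rational(5, 3), J)))
Pow(Add(Add(-4, Function('U')(3, 6)), -3), 4) = Pow(Add(Add(-4, Add(Rational(-10, 3), Mul(Rational(5, 3), 6))), -3), 4) = Pow(Add(Add(-4, Add(Rational(-10, 3), 10)), -3), 4) = Pow(Add(Add(-4, Rational(20, 3)), -3), 4) = Pow(Add(Rational(8, 3), -3), 4) = Pow(Rational(-1, 3), 4) = Rational(1, 81)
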